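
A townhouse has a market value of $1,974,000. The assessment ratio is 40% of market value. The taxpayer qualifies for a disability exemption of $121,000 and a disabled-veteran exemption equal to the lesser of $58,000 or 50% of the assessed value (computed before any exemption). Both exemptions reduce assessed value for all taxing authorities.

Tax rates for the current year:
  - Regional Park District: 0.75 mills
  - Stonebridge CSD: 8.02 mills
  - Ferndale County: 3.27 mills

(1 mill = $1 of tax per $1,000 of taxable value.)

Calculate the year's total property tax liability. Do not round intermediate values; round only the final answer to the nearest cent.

$7,351.62

Assessed value = $1,974,000 × 0.4 = $789,600
Disabled-veteran exemption = min($58,000, 50% × $789,600) = min($58,000, $394,800) = $58,000 (dollar cap binds)
Taxable value = $789,600 − $121,000 − $58,000 = $610,600
Regional Park District: $610,600 × 0.00075 = $457.95
Stonebridge CSD: $610,600 × 0.00802 = $4,897.012
Ferndale County: $610,600 × 0.00327 = $1,996.662
Total = $7,351.624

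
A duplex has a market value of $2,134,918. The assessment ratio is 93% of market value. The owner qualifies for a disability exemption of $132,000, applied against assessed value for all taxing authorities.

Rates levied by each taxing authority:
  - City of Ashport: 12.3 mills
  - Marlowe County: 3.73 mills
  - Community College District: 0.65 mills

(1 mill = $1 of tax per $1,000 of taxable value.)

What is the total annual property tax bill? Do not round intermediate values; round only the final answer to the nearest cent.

$30,915.94

Assessed value = $2,134,918 × 0.93 = $1,985,473.74
Taxable value = $1,985,473.74 − $132,000 = $1,853,473.74
City of Ashport: $1,853,473.74 × 0.0123 = $22,797.727002
Marlowe County: $1,853,473.74 × 0.00373 = $6,913.4570502
Community College District: $1,853,473.74 × 0.00065 = $1,204.757931
Total = $22,797.727002 + $6,913.4570502 + $1,204.757931 = $30,915.9419832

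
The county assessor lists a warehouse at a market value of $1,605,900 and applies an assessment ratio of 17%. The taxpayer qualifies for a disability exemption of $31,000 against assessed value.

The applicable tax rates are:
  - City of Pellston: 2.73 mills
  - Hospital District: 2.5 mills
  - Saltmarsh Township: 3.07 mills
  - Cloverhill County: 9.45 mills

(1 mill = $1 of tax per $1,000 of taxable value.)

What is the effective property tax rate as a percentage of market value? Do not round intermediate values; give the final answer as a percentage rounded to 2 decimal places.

0.27%

Assessed value = $1,605,900 × 0.17 = $273,003
Taxable value = $273,003 − $31,000 = $242,003
City of Pellston: $242,003 × 0.00273 = $660.66819
Hospital District: $242,003 × 0.0025 = $605.0075
Saltmarsh Township: $242,003 × 0.00307 = $742.94921
Cloverhill County: $242,003 × 0.00945 = $2,286.92835
Total tax = $4,295.55325
Effective rate = $4,295.55325 ÷ $1,605,900 = 0.27% of market value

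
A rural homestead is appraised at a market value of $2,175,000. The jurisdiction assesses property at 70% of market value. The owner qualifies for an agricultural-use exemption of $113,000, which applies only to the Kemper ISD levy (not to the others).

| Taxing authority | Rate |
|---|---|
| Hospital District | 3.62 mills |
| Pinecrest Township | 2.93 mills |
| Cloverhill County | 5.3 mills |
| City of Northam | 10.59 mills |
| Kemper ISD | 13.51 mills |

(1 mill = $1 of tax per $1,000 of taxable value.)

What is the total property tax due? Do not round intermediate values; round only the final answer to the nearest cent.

$53,207.25

Assessed value = $2,175,000 × 0.7 = $1,522,500
Hospital District: $1,522,500 × 0.00362 = $5,511.45
Pinecrest Township: $1,522,500 × 0.00293 = $4,460.925
Cloverhill County: $1,522,500 × 0.0053 = $8,069.25
City of Northam: $1,522,500 × 0.01059 = $16,123.275
Kemper ISD: ($1,522,500 − $113,000) × 0.01351 = $1,409,500 × 0.01351 = $19,042.345
Total = $53,207.245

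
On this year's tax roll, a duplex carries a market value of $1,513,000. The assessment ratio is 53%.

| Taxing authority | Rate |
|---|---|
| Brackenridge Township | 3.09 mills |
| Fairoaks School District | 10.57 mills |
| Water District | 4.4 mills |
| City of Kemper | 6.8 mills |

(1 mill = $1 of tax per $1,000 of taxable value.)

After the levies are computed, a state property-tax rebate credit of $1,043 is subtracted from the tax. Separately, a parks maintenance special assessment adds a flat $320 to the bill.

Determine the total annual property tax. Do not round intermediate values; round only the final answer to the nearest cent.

$19,211.99

Assessed value = $1,513,000 × 0.53 = $801,890
Brackenridge Township: $801,890 × 0.00309 = $2,477.8401
Fairoaks School District: $801,890 × 0.01057 = $8,475.9773
Water District: $801,890 × 0.0044 = $3,528.316
City of Kemper: $801,890 × 0.0068 = $5,452.852
Levies subtotal = $19,934.9854
After credit = $19,934.9854 − $1,043 = $18,891.9854
Total = $18,891.9854 + $320 = $19,211.9854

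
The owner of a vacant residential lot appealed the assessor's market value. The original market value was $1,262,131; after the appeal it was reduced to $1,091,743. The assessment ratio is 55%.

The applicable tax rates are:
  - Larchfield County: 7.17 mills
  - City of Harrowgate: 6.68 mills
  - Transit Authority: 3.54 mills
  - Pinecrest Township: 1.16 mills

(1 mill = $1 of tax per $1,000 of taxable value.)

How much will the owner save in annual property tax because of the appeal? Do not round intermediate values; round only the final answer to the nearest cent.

Old assessed value = $1,262,131 × 0.55 = $694,172.05
New assessed value = $1,091,743 × 0.55 = $600,458.65
Combined rate = 0.00717 + 0.00668 + 0.00354 + 0.00116 = 0.01855
Old tax = $694,172.05 × 0.01855 = $12,876.8915275
New tax = $600,458.65 × 0.01855 = $11,138.5079575
Reduction = $12,876.8915275 − $11,138.5079575 = $1,738.38357

$1,738.38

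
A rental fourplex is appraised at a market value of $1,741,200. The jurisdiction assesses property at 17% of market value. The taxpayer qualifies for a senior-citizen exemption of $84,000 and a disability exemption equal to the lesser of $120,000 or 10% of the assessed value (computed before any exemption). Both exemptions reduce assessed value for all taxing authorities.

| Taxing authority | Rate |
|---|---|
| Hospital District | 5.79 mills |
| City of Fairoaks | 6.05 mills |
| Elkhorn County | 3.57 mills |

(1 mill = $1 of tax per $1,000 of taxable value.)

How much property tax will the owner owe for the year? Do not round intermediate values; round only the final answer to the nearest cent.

Assessed value = $1,741,200 × 0.17 = $296,004
Disability exemption = min($120,000, 10% × $296,004) = min($120,000, $29,600.4) = $29,600.4 (percentage binds)
Taxable value = $296,004 − $84,000 − $29,600.4 = $182,403.6
Hospital District: $182,403.6 × 0.00579 = $1,056.116844
City of Fairoaks: $182,403.6 × 0.00605 = $1,103.54178
Elkhorn County: $182,403.6 × 0.00357 = $651.180852
Total = $2,810.839476

$2,810.84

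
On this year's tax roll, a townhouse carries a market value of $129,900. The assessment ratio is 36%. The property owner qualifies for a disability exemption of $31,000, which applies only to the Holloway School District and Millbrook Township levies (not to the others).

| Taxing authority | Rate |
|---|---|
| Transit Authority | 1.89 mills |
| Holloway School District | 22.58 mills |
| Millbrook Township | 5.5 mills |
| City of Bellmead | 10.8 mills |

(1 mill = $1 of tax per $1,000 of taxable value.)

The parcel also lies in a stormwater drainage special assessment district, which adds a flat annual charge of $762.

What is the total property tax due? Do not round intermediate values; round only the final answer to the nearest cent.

$1,798.09

Assessed value = $129,900 × 0.36 = $46,764
Transit Authority: $46,764 × 0.00189 = $88.38396
Holloway School District: ($46,764 − $31,000) × 0.02258 = $15,764 × 0.02258 = $355.95112
Millbrook Township: ($46,764 − $31,000) × 0.0055 = $15,764 × 0.0055 = $86.702
City of Bellmead: $46,764 × 0.0108 = $505.0512
Levies subtotal = $1,036.08828
Total = $1,036.08828 + $762 = $1,798.08828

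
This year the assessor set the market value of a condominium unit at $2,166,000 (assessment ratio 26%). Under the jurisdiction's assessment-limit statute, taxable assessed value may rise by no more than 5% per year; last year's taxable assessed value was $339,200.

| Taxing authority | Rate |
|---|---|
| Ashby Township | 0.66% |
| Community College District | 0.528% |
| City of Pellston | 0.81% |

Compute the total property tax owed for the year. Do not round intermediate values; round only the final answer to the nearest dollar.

$7,116

Uncapped assessed value = $2,166,000 × 0.26 = $563,160
Cap limit = $339,200 × 1.05 = $356,160
Taxable assessed value = min($563,160, $356,160) = $356,160 (cap binds)
Ashby Township: $356,160 × 0.0066 = $2,350.656
Community College District: $356,160 × 0.00528 = $1,880.5248
City of Pellston: $356,160 × 0.0081 = $2,884.896
Total = $7,116.0768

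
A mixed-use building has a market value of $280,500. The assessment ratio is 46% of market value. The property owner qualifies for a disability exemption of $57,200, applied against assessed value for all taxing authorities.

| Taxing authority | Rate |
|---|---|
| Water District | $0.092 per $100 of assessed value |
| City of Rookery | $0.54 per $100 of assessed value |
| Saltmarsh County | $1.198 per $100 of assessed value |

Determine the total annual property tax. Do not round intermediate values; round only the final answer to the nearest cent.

$1,314.49

Assessed value = $280,500 × 0.46 = $129,030
Taxable value = $129,030 − $57,200 = $71,830
Water District: $71,830 × 0.00092 = $66.0836
City of Rookery: $71,830 × 0.0054 = $387.882
Saltmarsh County: $71,830 × 0.01198 = $860.5234
Total = $66.0836 + $387.882 + $860.5234 = $1,314.489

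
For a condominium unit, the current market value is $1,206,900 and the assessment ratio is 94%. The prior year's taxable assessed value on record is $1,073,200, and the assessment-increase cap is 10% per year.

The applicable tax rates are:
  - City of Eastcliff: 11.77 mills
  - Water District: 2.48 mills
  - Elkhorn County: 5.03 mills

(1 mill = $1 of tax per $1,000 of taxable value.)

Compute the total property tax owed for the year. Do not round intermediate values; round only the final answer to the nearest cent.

$21,872.89

Uncapped assessed value = $1,206,900 × 0.94 = $1,134,486
Cap limit = $1,073,200 × 1.1 = $1,180,520
Taxable assessed value = min($1,134,486, $1,180,520) = $1,134,486 (cap does not bind)
City of Eastcliff: $1,134,486 × 0.01177 = $13,352.90022
Water District: $1,134,486 × 0.00248 = $2,813.52528
Elkhorn County: $1,134,486 × 0.00503 = $5,706.46458
Total = $21,872.89008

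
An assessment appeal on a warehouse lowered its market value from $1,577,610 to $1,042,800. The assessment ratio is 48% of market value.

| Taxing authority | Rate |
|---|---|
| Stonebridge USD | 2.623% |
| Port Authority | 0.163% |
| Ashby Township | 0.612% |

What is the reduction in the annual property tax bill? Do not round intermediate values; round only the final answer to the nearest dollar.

$8,723

Old assessed value = $1,577,610 × 0.48 = $757,252.8
New assessed value = $1,042,800 × 0.48 = $500,544
Combined rate = 0.02623 + 0.00163 + 0.00612 = 0.03398
Old tax = $757,252.8 × 0.03398 = $25,731.450144
New tax = $500,544 × 0.03398 = $17,008.48512
Reduction = $25,731.450144 − $17,008.48512 = $8,722.965024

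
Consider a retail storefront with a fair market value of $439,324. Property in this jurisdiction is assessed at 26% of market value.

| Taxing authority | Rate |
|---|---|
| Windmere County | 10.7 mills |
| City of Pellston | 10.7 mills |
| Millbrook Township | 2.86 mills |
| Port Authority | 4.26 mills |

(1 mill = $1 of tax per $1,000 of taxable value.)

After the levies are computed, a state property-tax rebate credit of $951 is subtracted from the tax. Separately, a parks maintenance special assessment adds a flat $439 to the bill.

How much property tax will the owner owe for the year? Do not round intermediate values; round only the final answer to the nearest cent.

Assessed value = $439,324 × 0.26 = $114,224.24
Windmere County: $114,224.24 × 0.0107 = $1,222.199368
City of Pellston: $114,224.24 × 0.0107 = $1,222.199368
Millbrook Township: $114,224.24 × 0.00286 = $326.6813264
Port Authority: $114,224.24 × 0.00426 = $486.5952624
Levies subtotal = $3,257.6753248
After credit = $3,257.6753248 − $951 = $2,306.6753248
Total = $2,306.6753248 + $439 = $2,745.6753248

$2,745.68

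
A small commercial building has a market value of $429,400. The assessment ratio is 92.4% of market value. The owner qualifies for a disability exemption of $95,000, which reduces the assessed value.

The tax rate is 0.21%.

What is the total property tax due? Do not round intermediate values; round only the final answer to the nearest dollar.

$634

Assessed value = $429,400 × 0.924 = $396,765.6
Taxable value = $396,765.6 − $95,000 = $301,765.6
Tax = $301,765.6 × 0.0021 = $633.70776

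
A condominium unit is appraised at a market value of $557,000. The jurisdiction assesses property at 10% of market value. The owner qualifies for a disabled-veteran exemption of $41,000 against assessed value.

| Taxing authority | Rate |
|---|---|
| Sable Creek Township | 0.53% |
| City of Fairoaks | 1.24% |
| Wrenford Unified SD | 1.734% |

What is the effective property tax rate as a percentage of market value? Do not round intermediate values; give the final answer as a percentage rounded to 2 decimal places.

Assessed value = $557,000 × 0.1 = $55,700
Taxable value = $55,700 − $41,000 = $14,700
Sable Creek Township: $14,700 × 0.0053 = $77.91
City of Fairoaks: $14,700 × 0.0124 = $182.28
Wrenford Unified SD: $14,700 × 0.01734 = $254.898
Total tax = $515.088
Effective rate = $515.088 ÷ $557,000 = 0.09% of market value

0.09%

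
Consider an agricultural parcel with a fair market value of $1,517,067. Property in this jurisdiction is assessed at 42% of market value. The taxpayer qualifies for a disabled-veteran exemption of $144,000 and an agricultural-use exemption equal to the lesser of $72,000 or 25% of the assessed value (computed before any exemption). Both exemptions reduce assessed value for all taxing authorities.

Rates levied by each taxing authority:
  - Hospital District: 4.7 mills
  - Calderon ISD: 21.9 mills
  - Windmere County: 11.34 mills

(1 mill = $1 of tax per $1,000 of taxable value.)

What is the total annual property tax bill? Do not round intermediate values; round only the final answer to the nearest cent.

$15,979.12

Assessed value = $1,517,067 × 0.42 = $637,168.14
Agricultural-use exemption = min($72,000, 25% × $637,168.14) = min($72,000, $159,292.035) = $72,000 (dollar cap binds)
Taxable value = $637,168.14 − $144,000 − $72,000 = $421,168.14
Hospital District: $421,168.14 × 0.0047 = $1,979.490258
Calderon ISD: $421,168.14 × 0.0219 = $9,223.582266
Windmere County: $421,168.14 × 0.01134 = $4,776.0467076
Total = $15,979.1192316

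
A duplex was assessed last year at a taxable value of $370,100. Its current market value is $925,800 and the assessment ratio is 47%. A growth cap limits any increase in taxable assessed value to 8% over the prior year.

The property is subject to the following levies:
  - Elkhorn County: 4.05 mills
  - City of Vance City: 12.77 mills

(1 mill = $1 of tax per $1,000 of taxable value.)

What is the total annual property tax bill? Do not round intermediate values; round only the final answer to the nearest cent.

$6,723.09

Uncapped assessed value = $925,800 × 0.47 = $435,126
Cap limit = $370,100 × 1.08 = $399,708
Taxable assessed value = min($435,126, $399,708) = $399,708 (cap binds)
Elkhorn County: $399,708 × 0.00405 = $1,618.8174
City of Vance City: $399,708 × 0.01277 = $5,104.27116
Total = $6,723.08856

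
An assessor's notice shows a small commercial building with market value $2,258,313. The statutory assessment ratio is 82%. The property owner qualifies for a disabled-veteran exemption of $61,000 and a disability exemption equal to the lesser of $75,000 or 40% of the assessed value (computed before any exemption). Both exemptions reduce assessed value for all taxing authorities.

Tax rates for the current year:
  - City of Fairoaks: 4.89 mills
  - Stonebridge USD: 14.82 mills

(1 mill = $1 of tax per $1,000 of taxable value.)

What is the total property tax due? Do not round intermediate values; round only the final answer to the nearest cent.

$33,818.75

Assessed value = $2,258,313 × 0.82 = $1,851,816.66
Disability exemption = min($75,000, 40% × $1,851,816.66) = min($75,000, $740,726.664) = $75,000 (dollar cap binds)
Taxable value = $1,851,816.66 − $61,000 − $75,000 = $1,715,816.66
City of Fairoaks: $1,715,816.66 × 0.00489 = $8,390.3434674
Stonebridge USD: $1,715,816.66 × 0.01482 = $25,428.4029012
Total = $33,818.7463686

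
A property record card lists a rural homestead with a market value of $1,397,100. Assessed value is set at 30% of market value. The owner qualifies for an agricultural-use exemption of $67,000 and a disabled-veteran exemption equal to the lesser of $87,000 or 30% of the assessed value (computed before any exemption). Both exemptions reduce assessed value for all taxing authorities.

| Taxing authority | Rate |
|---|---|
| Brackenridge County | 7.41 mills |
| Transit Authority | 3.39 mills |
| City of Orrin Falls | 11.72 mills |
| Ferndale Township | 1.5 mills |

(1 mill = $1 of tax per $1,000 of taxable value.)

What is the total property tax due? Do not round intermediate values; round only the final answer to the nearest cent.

Assessed value = $1,397,100 × 0.3 = $419,130
Disabled-veteran exemption = min($87,000, 30% × $419,130) = min($87,000, $125,739) = $87,000 (dollar cap binds)
Taxable value = $419,130 − $67,000 − $87,000 = $265,130
Brackenridge County: $265,130 × 0.00741 = $1,964.6133
Transit Authority: $265,130 × 0.00339 = $898.7907
City of Orrin Falls: $265,130 × 0.01172 = $3,107.3236
Ferndale Township: $265,130 × 0.0015 = $397.695
Total = $6,368.4226

$6,368.42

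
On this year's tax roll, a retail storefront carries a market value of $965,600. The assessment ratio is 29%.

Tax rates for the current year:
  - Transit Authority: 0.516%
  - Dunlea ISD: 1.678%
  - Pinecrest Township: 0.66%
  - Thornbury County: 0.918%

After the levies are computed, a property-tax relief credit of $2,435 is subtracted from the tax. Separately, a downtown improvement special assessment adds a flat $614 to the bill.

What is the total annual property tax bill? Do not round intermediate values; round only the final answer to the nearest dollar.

Assessed value = $965,600 × 0.29 = $280,024
Transit Authority: $280,024 × 0.00516 = $1,444.92384
Dunlea ISD: $280,024 × 0.01678 = $4,698.80272
Pinecrest Township: $280,024 × 0.0066 = $1,848.1584
Thornbury County: $280,024 × 0.00918 = $2,570.62032
Levies subtotal = $10,562.50528
After credit = $10,562.50528 − $2,435 = $8,127.50528
Total = $8,127.50528 + $614 = $8,741.50528

$8,742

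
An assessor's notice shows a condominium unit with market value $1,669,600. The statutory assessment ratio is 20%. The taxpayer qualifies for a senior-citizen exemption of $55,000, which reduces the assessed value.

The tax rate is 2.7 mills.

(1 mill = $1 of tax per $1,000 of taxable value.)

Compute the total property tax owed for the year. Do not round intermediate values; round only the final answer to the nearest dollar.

$753

Assessed value = $1,669,600 × 0.2 = $333,920
Taxable value = $333,920 − $55,000 = $278,920
Tax = $278,920 × 0.0027 = $753.084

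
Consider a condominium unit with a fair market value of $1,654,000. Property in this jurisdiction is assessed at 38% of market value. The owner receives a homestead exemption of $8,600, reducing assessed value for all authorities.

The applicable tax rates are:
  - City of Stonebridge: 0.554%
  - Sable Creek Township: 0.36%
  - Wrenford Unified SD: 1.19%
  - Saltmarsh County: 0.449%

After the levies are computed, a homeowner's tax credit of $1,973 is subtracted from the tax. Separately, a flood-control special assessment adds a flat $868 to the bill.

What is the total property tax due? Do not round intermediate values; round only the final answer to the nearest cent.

$14,721.56

Assessed value = $1,654,000 × 0.38 = $628,520
Taxable value = $628,520 − $8,600 = $619,920
City of Stonebridge: $619,920 × 0.00554 = $3,434.3568
Sable Creek Township: $619,920 × 0.0036 = $2,231.712
Wrenford Unified SD: $619,920 × 0.0119 = $7,377.048
Saltmarsh County: $619,920 × 0.00449 = $2,783.4408
Levies subtotal = $15,826.5576
After credit = $15,826.5576 − $1,973 = $13,853.5576
Total = $13,853.5576 + $868 = $14,721.5576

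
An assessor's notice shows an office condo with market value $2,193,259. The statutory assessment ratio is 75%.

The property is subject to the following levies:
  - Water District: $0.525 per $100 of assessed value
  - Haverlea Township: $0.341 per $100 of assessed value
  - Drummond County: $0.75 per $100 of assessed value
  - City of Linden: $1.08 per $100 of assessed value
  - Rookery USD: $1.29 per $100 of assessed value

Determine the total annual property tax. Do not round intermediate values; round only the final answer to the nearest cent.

Assessed value = $2,193,259 × 0.75 = $1,644,944.25
Water District: $1,644,944.25 × 0.00525 = $8,635.9573125
Haverlea Township: $1,644,944.25 × 0.00341 = $5,609.2598925
Drummond County: $1,644,944.25 × 0.0075 = $12,337.081875
City of Linden: $1,644,944.25 × 0.0108 = $17,765.3979
Rookery USD: $1,644,944.25 × 0.0129 = $21,219.780825
Total = $8,635.9573125 + $5,609.2598925 + $12,337.081875 + $17,765.3979 + $21,219.780825 = $65,567.477805

$65,567.48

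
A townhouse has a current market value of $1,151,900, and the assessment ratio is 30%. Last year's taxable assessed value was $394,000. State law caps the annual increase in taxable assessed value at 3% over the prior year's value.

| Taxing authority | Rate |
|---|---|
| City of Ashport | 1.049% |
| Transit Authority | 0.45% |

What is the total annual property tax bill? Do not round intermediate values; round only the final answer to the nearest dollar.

Uncapped assessed value = $1,151,900 × 0.3 = $345,570
Cap limit = $394,000 × 1.03 = $405,820
Taxable assessed value = min($345,570, $405,820) = $345,570 (cap does not bind)
City of Ashport: $345,570 × 0.01049 = $3,625.0293
Transit Authority: $345,570 × 0.0045 = $1,555.065
Total = $5,180.0943

$5,180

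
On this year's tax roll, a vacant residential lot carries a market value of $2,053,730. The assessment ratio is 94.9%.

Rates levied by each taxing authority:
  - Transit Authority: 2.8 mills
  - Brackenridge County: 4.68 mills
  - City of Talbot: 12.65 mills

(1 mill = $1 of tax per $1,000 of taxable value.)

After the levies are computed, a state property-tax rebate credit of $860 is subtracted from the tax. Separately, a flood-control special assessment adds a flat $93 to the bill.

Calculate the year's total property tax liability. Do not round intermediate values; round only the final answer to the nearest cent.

$38,466.16

Assessed value = $2,053,730 × 0.949 = $1,948,989.77
Transit Authority: $1,948,989.77 × 0.0028 = $5,457.171356
Brackenridge County: $1,948,989.77 × 0.00468 = $9,121.2721236
City of Talbot: $1,948,989.77 × 0.01265 = $24,654.7205905
Levies subtotal = $39,233.1640701
After credit = $39,233.1640701 − $860 = $38,373.1640701
Total = $38,373.1640701 + $93 = $38,466.1640701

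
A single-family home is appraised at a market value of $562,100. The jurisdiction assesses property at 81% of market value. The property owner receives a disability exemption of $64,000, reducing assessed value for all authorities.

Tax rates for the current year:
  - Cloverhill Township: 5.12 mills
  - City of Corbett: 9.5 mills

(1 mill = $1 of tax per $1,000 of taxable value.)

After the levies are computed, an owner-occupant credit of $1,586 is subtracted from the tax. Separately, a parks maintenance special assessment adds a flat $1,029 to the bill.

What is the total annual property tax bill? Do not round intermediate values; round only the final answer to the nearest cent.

$5,163.82

Assessed value = $562,100 × 0.81 = $455,301
Taxable value = $455,301 − $64,000 = $391,301
Cloverhill Township: $391,301 × 0.00512 = $2,003.46112
City of Corbett: $391,301 × 0.0095 = $3,717.3595
Levies subtotal = $5,720.82062
After credit = $5,720.82062 − $1,586 = $4,134.82062
Total = $4,134.82062 + $1,029 = $5,163.82062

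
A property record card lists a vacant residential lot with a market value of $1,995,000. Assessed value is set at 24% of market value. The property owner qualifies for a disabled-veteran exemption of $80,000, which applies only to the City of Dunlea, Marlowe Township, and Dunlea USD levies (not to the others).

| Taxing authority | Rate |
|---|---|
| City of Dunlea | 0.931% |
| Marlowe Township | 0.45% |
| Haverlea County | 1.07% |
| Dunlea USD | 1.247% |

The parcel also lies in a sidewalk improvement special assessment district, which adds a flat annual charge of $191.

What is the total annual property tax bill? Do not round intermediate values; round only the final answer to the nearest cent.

$15,794.62

Assessed value = $1,995,000 × 0.24 = $478,800
City of Dunlea: ($478,800 − $80,000) × 0.00931 = $398,800 × 0.00931 = $3,712.828
Marlowe Township: ($478,800 − $80,000) × 0.0045 = $398,800 × 0.0045 = $1,794.6
Haverlea County: $478,800 × 0.0107 = $5,123.16
Dunlea USD: ($478,800 − $80,000) × 0.01247 = $398,800 × 0.01247 = $4,973.036
Levies subtotal = $15,603.624
Total = $15,603.624 + $191 = $15,794.624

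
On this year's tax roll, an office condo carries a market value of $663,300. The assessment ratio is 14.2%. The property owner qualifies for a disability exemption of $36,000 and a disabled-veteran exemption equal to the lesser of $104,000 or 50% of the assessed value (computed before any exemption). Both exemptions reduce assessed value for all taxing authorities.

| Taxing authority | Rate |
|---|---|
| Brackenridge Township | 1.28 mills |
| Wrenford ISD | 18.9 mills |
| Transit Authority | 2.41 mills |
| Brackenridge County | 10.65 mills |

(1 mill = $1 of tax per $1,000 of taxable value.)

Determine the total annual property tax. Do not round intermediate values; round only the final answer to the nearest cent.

$368.77

Assessed value = $663,300 × 0.142 = $94,188.6
Disabled-veteran exemption = min($104,000, 50% × $94,188.6) = min($104,000, $47,094.3) = $47,094.3 (percentage binds)
Taxable value = $94,188.6 − $36,000 − $47,094.3 = $11,094.3
Brackenridge Township: $11,094.3 × 0.00128 = $14.200704
Wrenford ISD: $11,094.3 × 0.0189 = $209.68227
Transit Authority: $11,094.3 × 0.00241 = $26.737263
Brackenridge County: $11,094.3 × 0.01065 = $118.154295
Total = $368.774532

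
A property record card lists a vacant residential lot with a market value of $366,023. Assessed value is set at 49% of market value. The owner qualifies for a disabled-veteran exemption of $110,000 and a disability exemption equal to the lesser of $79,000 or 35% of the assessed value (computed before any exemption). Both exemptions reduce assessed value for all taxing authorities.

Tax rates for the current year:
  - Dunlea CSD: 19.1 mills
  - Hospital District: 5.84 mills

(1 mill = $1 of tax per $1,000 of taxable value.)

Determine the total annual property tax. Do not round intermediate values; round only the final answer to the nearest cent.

$164.06

Assessed value = $366,023 × 0.49 = $179,351.27
Disability exemption = min($79,000, 35% × $179,351.27) = min($79,000, $62,772.9445) = $62,772.9445 (percentage binds)
Taxable value = $179,351.27 − $110,000 − $62,772.9445 = $6,578.3255
Dunlea CSD: $6,578.3255 × 0.0191 = $125.64601705
Hospital District: $6,578.3255 × 0.00584 = $38.41742092
Total = $164.06343797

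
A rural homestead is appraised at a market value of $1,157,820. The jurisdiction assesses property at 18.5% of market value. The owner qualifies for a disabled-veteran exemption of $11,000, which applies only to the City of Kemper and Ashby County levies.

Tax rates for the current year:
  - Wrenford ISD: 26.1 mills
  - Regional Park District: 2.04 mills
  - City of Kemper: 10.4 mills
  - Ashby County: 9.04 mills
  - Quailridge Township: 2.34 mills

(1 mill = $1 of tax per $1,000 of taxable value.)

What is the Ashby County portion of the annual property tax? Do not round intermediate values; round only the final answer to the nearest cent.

$1,836.90

Assessed value = $1,157,820 × 0.185 = $214,196.7
Ashby County taxable value = $214,196.7 − $11,000 = $203,196.7
Ashby County levy = $203,196.7 × 0.00904 = $1,836.898168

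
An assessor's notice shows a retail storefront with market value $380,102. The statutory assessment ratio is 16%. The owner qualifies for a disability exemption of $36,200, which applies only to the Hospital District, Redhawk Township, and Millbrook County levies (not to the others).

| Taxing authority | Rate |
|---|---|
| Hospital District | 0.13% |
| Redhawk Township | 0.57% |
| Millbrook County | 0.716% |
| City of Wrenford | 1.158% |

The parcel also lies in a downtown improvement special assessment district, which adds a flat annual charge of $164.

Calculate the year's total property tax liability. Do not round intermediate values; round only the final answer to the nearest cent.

Assessed value = $380,102 × 0.16 = $60,816.32
Hospital District: ($60,816.32 − $36,200) × 0.0013 = $24,616.32 × 0.0013 = $32.001216
Redhawk Township: ($60,816.32 − $36,200) × 0.0057 = $24,616.32 × 0.0057 = $140.313024
Millbrook County: ($60,816.32 − $36,200) × 0.00716 = $24,616.32 × 0.00716 = $176.2528512
City of Wrenford: $60,816.32 × 0.01158 = $704.2529856
Levies subtotal = $1,052.8200768
Total = $1,052.8200768 + $164 = $1,216.8200768

$1,216.82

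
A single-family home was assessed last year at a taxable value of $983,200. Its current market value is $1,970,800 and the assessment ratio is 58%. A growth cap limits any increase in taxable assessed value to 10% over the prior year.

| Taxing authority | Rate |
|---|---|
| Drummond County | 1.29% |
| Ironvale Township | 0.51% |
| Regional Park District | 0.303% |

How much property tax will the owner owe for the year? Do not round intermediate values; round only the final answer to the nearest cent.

$22,744.37

Uncapped assessed value = $1,970,800 × 0.58 = $1,143,064
Cap limit = $983,200 × 1.1 = $1,081,520
Taxable assessed value = min($1,143,064, $1,081,520) = $1,081,520 (cap binds)
Drummond County: $1,081,520 × 0.0129 = $13,951.608
Ironvale Township: $1,081,520 × 0.0051 = $5,515.752
Regional Park District: $1,081,520 × 0.00303 = $3,277.0056
Total = $22,744.3656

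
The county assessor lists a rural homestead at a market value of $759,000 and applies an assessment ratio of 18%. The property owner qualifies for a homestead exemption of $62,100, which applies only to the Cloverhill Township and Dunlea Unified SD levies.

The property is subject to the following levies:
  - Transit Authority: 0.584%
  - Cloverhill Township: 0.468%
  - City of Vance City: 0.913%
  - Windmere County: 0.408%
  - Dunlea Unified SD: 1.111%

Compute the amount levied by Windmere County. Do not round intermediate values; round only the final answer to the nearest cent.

$557.41

Assessed value = $759,000 × 0.18 = $136,620
Windmere County taxable value = $136,620 (exemption does not apply)
Windmere County levy = $136,620 × 0.00408 = $557.4096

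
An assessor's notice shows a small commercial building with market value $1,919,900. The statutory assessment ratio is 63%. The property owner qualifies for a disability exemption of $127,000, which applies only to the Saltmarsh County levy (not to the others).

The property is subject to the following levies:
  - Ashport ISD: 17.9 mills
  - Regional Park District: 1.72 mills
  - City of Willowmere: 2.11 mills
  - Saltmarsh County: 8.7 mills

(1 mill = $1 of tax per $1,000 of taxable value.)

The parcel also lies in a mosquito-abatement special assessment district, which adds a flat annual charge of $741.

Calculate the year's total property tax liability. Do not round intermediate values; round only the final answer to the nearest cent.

Assessed value = $1,919,900 × 0.63 = $1,209,537
Ashport ISD: $1,209,537 × 0.0179 = $21,650.7123
Regional Park District: $1,209,537 × 0.00172 = $2,080.40364
City of Willowmere: $1,209,537 × 0.00211 = $2,552.12307
Saltmarsh County: ($1,209,537 − $127,000) × 0.0087 = $1,082,537 × 0.0087 = $9,418.0719
Levies subtotal = $35,701.31091
Total = $35,701.31091 + $741 = $36,442.31091

$36,442.31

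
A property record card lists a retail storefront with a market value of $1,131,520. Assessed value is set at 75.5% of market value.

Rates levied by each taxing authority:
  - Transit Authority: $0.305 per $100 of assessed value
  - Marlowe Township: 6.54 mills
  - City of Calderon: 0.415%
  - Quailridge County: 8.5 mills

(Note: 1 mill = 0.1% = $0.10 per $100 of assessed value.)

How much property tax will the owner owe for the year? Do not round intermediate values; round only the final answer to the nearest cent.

$18,999.58

Assessed value = $1,131,520 × 0.755 = $854,297.6
Transit Authority: $854,297.6 × 0.00305 = $2,605.60768
Marlowe Township: $854,297.6 × 0.00654 = $5,587.106304
City of Calderon: $854,297.6 × 0.00415 = $3,545.33504
Quailridge County: $854,297.6 × 0.0085 = $7,261.5296
Total = $18,999.578624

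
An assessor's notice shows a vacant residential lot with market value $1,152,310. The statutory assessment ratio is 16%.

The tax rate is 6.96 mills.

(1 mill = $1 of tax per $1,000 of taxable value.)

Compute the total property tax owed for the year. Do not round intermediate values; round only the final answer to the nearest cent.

$1,283.21

Assessed value = $1,152,310 × 0.16 = $184,369.6
Tax = $184,369.6 × 0.00696 = $1,283.212416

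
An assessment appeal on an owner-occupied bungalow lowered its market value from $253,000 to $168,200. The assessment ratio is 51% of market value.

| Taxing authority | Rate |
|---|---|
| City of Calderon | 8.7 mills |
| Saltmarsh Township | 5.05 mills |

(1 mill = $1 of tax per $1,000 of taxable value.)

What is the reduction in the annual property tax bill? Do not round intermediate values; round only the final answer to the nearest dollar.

$595

Old assessed value = $253,000 × 0.51 = $129,030
New assessed value = $168,200 × 0.51 = $85,782
Combined rate = 0.0087 + 0.00505 = 0.01375
Old tax = $129,030 × 0.01375 = $1,774.1625
New tax = $85,782 × 0.01375 = $1,179.5025
Reduction = $1,774.1625 − $1,179.5025 = $594.66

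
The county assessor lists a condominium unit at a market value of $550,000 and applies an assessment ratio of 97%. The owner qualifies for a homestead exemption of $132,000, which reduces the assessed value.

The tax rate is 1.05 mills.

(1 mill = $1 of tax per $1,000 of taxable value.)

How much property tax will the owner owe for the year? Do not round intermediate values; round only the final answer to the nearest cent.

$421.58

Assessed value = $550,000 × 0.97 = $533,500
Taxable value = $533,500 − $132,000 = $401,500
Tax = $401,500 × 0.00105 = $421.575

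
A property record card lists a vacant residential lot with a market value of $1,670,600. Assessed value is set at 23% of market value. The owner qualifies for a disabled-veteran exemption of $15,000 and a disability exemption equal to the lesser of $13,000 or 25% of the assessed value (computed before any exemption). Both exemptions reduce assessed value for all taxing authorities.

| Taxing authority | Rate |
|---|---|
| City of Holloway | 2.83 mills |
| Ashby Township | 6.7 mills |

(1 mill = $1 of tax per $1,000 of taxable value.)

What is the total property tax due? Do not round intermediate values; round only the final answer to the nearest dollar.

$3,395

Assessed value = $1,670,600 × 0.23 = $384,238
Disability exemption = min($13,000, 25% × $384,238) = min($13,000, $96,059.5) = $13,000 (dollar cap binds)
Taxable value = $384,238 − $15,000 − $13,000 = $356,238
City of Holloway: $356,238 × 0.00283 = $1,008.15354
Ashby Township: $356,238 × 0.0067 = $2,386.7946
Total = $3,394.94814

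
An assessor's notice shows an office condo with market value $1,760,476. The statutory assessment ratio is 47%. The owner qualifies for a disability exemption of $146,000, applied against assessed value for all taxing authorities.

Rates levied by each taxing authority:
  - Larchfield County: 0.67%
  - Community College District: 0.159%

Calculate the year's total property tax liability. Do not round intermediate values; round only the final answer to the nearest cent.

Assessed value = $1,760,476 × 0.47 = $827,423.72
Taxable value = $827,423.72 − $146,000 = $681,423.72
Larchfield County: $681,423.72 × 0.0067 = $4,565.538924
Community College District: $681,423.72 × 0.00159 = $1,083.4637148
Total = $4,565.538924 + $1,083.4637148 = $5,649.0026388

$5,649.00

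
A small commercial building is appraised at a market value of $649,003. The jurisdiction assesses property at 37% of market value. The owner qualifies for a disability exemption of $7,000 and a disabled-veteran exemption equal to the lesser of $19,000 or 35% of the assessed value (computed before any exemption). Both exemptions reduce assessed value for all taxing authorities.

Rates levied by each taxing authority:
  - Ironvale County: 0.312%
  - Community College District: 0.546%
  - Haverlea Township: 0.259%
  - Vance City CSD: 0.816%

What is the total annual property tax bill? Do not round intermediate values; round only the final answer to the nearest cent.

$4,139.15

Assessed value = $649,003 × 0.37 = $240,131.11
Disabled-veteran exemption = min($19,000, 35% × $240,131.11) = min($19,000, $84,045.8885) = $19,000 (dollar cap binds)
Taxable value = $240,131.11 − $7,000 − $19,000 = $214,131.11
Ironvale County: $214,131.11 × 0.00312 = $668.0890632
Community College District: $214,131.11 × 0.00546 = $1,169.1558606
Haverlea Township: $214,131.11 × 0.00259 = $554.5995749
Vance City CSD: $214,131.11 × 0.00816 = $1,747.3098576
Total = $4,139.1543563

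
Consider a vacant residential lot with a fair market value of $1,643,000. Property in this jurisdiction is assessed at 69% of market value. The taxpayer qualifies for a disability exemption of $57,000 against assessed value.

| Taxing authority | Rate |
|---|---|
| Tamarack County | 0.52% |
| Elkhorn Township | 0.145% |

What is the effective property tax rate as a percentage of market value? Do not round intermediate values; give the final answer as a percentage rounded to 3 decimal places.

Assessed value = $1,643,000 × 0.69 = $1,133,670
Taxable value = $1,133,670 − $57,000 = $1,076,670
Tamarack County: $1,076,670 × 0.0052 = $5,598.684
Elkhorn Township: $1,076,670 × 0.00145 = $1,561.1715
Total tax = $7,159.8555
Effective rate = $7,159.8555 ÷ $1,643,000 = 0.436% of market value

0.436%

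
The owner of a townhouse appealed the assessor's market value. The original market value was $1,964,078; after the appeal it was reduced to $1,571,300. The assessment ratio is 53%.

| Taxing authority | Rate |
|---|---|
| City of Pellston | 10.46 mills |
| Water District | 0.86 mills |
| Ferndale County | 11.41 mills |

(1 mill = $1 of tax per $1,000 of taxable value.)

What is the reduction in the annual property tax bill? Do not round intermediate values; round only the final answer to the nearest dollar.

$4,732

Old assessed value = $1,964,078 × 0.53 = $1,040,961.34
New assessed value = $1,571,300 × 0.53 = $832,789
Combined rate = 0.01046 + 0.00086 + 0.01141 = 0.02273
Old tax = $1,040,961.34 × 0.02273 = $23,661.0512582
New tax = $832,789 × 0.02273 = $18,929.29397
Reduction = $23,661.0512582 − $18,929.29397 = $4,731.7572882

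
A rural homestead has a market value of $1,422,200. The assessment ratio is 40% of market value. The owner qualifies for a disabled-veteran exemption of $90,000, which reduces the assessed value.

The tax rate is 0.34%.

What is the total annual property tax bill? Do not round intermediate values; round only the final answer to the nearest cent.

$1,628.19

Assessed value = $1,422,200 × 0.4 = $568,880
Taxable value = $568,880 − $90,000 = $478,880
Tax = $478,880 × 0.0034 = $1,628.192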